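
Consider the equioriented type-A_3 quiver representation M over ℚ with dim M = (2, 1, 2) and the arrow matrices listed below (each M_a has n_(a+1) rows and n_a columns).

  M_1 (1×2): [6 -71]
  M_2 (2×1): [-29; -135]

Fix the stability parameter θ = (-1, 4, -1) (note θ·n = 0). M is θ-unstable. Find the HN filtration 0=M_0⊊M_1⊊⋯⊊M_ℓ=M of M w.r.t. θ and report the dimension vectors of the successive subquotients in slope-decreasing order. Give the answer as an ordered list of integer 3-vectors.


Barcode: M ≅ I[1,1], I[1,3], I[3,3]. HN layers by μ_θ (2 steps, strictly decreasing):
  μ^(1)=3/2; μ^(2)=-1

((0, 1, 1); (2, 0, 1))


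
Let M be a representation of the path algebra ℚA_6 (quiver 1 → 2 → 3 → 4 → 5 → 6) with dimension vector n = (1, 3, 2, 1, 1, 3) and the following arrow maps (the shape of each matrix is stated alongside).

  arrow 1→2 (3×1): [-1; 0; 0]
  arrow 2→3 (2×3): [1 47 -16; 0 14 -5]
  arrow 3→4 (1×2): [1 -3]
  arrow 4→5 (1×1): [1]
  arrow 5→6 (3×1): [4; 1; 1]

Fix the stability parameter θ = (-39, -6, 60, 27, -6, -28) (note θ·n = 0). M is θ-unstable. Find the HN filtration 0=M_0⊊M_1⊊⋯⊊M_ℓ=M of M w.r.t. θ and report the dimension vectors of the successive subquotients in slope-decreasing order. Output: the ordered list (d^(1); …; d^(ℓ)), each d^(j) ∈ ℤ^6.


Via rank(M_{q-1}∘⋯∘M_p): M ≅ I[1,6], I[2,2], I[2,3], I[6,6]^2.
μ_θ-semistable layers: μ^(1)=60; μ^(2)=53/4; μ^(3)=-6; μ^(4)=-28; μ^(5)=-39

((0, 0, 1, 0, 0, 0); (0, 0, 1, 1, 1, 1); (0, 3, 0, 0, 0, 0); (0, 0, 0, 0, 0, 2); (1, 0, 0, 0, 0, 0))


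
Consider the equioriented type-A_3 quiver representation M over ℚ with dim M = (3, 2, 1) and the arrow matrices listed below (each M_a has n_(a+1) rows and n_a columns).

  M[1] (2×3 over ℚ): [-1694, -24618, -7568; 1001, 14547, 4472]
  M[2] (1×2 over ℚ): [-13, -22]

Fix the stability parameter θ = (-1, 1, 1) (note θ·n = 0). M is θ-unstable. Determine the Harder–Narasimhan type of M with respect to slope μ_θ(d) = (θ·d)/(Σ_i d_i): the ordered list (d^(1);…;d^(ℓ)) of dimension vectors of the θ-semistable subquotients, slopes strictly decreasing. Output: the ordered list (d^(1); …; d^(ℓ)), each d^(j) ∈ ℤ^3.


Interval decomposition of M: I[1,1]^2, I[1,2], I[2,3].
HN type (ℓ=2): μ^(1)=1; μ^(2)=-1

((0, 2, 1); (3, 0, 0))


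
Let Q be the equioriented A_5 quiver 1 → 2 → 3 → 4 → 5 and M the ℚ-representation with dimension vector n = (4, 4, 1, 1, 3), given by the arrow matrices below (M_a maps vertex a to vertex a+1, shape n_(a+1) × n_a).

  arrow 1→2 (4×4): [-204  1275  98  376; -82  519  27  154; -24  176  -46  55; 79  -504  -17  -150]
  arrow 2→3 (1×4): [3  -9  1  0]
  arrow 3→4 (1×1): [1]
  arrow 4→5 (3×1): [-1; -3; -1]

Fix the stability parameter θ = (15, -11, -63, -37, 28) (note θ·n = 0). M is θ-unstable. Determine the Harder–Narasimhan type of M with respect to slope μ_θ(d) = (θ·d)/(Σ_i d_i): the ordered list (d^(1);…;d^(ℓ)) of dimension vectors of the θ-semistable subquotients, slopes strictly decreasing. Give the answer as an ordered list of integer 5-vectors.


Barcode: M ≅ I[1,2]^3, I[1,5], I[5,5]^2. HN layers by μ_θ (3 steps, strictly decreasing):
  μ^(1)=28; μ^(2)=2; μ^(3)=-24

((0, 0, 0, 0, 3); (3, 3, 0, 0, 0); (1, 1, 1, 1, 0))


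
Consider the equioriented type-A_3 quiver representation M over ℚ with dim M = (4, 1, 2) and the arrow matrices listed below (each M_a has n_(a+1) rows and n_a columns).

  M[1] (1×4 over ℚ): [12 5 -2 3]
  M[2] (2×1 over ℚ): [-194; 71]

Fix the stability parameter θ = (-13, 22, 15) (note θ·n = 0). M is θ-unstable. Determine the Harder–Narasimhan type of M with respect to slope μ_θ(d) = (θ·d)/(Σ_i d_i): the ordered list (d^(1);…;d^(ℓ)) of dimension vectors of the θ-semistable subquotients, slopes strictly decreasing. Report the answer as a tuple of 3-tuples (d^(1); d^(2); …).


Interval decomposition of M: I[1,1]^3, I[1,3], I[3,3].
HN type (ℓ=3): μ^(1)=37/2; μ^(2)=15; μ^(3)=-13

((0, 1, 1); (0, 0, 1); (4, 0, 0))


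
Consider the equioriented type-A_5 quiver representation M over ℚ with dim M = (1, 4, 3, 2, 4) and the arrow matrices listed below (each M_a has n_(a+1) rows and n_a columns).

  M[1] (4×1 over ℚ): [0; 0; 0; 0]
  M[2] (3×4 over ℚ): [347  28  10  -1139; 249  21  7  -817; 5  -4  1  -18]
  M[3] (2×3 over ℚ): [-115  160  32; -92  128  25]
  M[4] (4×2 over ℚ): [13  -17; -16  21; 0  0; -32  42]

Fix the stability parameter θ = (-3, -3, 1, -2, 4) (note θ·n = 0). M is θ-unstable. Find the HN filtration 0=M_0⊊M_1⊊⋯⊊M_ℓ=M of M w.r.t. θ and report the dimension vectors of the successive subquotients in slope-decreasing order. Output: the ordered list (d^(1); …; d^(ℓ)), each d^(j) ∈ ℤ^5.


Via rank(M_{q-1}∘⋯∘M_p): M ≅ I[1,1], I[2,2], I[2,3], I[2,5]^2, I[5,5]^2.
μ_θ-semistable layers: μ^(1)=4; μ^(2)=1; μ^(3)=-1/2; μ^(4)=-3

((0, 0, 0, 0, 4); (0, 0, 1, 0, 0); (0, 0, 2, 2, 0); (1, 4, 0, 0, 0))


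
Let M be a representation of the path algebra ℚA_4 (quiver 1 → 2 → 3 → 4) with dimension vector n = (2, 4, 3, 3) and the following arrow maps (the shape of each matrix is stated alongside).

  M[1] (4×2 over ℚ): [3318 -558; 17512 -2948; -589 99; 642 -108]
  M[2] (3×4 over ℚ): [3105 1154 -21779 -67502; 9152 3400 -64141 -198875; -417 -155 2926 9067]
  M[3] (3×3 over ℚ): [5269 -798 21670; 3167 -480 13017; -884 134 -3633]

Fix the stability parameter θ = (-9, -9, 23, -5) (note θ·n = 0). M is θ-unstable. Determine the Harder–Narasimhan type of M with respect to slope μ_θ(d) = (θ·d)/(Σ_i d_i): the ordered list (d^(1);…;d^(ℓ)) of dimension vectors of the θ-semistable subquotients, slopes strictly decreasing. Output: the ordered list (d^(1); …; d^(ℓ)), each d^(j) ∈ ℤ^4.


Via rank(M_{q-1}∘⋯∘M_p): M ≅ I[1,4]^2, I[2,2], I[2,4].
μ_θ-semistable layers: μ^(1)=9; μ^(2)=-9

((0, 0, 3, 3); (2, 4, 0, 0))


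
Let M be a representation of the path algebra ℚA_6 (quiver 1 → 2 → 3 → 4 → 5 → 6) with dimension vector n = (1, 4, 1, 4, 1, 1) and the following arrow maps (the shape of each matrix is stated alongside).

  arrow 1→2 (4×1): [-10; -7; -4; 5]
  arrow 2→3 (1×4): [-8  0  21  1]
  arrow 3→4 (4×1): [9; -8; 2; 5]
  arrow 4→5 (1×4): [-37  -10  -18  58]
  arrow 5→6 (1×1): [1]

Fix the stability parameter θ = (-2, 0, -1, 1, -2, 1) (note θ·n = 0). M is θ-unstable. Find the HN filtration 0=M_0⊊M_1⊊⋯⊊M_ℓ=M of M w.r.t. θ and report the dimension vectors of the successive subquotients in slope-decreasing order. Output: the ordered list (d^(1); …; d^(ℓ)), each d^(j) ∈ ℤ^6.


Via rank(M_{q-1}∘⋯∘M_p): M ≅ I[1,6], I[2,2]^3, I[4,4]^3.
μ_θ-semistable layers: μ^(1)=1; μ^(2)=0; μ^(3)=-1/2; μ^(4)=-2

((0, 0, 0, 3, 0, 1); (0, 3, 0, 0, 0, 0); (0, 1, 1, 1, 1, 0); (1, 0, 0, 0, 0, 0))


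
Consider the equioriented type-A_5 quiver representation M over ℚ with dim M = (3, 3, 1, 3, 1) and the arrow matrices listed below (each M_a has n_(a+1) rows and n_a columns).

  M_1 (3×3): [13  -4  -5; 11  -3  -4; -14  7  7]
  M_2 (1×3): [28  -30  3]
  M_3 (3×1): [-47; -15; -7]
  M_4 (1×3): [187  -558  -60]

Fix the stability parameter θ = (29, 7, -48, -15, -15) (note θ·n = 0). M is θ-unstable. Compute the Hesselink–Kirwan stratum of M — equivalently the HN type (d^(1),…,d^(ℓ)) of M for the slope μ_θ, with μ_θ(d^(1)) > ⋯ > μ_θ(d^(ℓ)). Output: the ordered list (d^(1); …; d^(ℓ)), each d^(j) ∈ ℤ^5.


Interval decomposition of M: I[1,1], I[1,2], I[1,5], I[2,2], I[4,4]^2.
HN type (ℓ=5): μ^(1)=29; μ^(2)=18; μ^(3)=7; μ^(4)=-42/5; μ^(5)=-15

((1, 0, 0, 0, 0); (1, 1, 0, 0, 0); (0, 1, 0, 0, 0); (1, 1, 1, 1, 1); (0, 0, 0, 2, 0))


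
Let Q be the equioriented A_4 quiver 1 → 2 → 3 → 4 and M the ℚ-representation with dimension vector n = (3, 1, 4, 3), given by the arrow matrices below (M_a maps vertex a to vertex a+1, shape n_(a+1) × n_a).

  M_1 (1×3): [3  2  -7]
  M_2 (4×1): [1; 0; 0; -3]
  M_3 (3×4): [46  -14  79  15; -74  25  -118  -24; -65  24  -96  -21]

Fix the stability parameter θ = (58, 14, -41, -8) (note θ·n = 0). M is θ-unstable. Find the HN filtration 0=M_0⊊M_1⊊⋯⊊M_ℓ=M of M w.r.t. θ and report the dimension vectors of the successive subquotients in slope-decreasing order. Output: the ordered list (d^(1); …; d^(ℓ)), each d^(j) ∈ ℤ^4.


Interval decomposition of M: I[1,1]^2, I[1,4], I[3,3], I[3,4]^2.
HN type (ℓ=4): μ^(1)=58; μ^(2)=23/4; μ^(3)=-8; μ^(4)=-41

((2, 0, 0, 0); (1, 1, 1, 1); (0, 0, 0, 2); (0, 0, 3, 0))


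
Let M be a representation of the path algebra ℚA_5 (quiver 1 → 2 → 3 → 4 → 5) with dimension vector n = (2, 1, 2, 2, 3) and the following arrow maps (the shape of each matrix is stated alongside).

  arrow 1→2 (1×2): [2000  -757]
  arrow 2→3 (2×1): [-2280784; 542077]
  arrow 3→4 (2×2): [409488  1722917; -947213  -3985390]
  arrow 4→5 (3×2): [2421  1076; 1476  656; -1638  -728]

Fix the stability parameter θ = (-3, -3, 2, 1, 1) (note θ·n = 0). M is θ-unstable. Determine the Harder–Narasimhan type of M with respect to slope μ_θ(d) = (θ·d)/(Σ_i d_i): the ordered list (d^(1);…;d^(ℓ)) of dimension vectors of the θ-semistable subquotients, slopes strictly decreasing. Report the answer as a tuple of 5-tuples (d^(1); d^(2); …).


Barcode: M ≅ I[1,1], I[1,5], I[3,4], I[5,5]^2. HN layers by μ_θ (4 steps, strictly decreasing):
  μ^(1)=3/2; μ^(2)=4/3; μ^(3)=1; μ^(4)=-3

((0, 0, 1, 1, 0); (0, 0, 1, 1, 1); (0, 0, 0, 0, 2); (2, 1, 0, 0, 0))


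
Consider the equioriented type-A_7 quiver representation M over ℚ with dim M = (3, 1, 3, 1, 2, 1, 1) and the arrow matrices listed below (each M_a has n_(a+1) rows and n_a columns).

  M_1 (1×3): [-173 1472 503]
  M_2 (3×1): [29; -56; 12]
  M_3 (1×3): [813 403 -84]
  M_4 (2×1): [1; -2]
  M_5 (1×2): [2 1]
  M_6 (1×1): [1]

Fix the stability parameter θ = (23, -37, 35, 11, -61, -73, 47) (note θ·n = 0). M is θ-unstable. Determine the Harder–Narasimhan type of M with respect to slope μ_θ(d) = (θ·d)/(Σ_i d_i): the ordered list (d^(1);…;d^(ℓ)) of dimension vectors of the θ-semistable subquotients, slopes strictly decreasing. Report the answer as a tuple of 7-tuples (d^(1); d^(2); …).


Barcode: M ≅ I[1,1]^2, I[1,5], I[3,3]^2, I[5,7]. HN layers by μ_θ (6 steps, strictly decreasing):
  μ^(1)=47; μ^(2)=35; μ^(3)=23; μ^(4)=-5; μ^(5)=-7; μ^(6)=-67

((0, 0, 0, 0, 0, 0, 1); (0, 0, 2, 0, 0, 0, 0); (2, 0, 0, 0, 0, 0, 0); (0, 0, 1, 1, 1, 0, 0); (1, 1, 0, 0, 0, 0, 0); (0, 0, 0, 0, 1, 1, 0))


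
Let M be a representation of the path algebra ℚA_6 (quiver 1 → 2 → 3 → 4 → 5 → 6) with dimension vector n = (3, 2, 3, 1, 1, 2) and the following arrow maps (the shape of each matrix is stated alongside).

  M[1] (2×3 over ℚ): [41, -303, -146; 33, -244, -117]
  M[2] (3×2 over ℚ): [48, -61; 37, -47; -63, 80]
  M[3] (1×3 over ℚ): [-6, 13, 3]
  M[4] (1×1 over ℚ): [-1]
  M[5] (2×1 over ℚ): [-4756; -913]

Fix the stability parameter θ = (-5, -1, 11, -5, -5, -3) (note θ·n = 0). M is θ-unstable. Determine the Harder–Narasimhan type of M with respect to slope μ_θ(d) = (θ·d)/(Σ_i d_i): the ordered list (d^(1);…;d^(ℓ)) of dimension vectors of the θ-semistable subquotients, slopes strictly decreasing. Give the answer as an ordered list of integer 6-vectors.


Interval decomposition of M: I[1,1], I[1,3], I[1,6], I[3,3], I[6,6].
HN type (ℓ=5): μ^(1)=11; μ^(2)=-1/2; μ^(3)=-1; μ^(4)=-3; μ^(5)=-5

((0, 0, 2, 0, 0, 0); (0, 0, 1, 1, 1, 1); (0, 2, 0, 0, 0, 0); (0, 0, 0, 0, 0, 1); (3, 0, 0, 0, 0, 0))


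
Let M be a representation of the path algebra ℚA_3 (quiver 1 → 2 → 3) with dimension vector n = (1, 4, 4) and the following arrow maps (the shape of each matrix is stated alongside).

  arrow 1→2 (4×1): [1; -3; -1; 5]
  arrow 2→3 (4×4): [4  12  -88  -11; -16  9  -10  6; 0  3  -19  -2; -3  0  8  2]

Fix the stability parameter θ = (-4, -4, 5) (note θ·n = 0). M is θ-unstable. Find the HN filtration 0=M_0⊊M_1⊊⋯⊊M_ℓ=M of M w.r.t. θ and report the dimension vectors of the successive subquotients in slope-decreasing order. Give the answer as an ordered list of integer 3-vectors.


Barcode: M ≅ I[1,3], I[2,3]^3. HN layers by μ_θ (2 steps, strictly decreasing):
  μ^(1)=5; μ^(2)=-4

((0, 0, 4); (1, 4, 0))


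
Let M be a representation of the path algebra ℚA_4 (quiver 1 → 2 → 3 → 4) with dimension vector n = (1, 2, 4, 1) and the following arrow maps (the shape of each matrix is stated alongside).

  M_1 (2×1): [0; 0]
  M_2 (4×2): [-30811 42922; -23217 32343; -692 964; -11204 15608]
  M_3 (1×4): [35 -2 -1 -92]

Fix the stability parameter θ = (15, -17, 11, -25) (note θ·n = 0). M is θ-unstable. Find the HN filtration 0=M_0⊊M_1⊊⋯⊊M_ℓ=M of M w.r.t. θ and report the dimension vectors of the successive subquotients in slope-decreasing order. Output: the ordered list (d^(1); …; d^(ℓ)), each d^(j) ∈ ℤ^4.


Barcode: M ≅ I[1,1], I[2,3], I[2,4], I[3,3]^2. HN layers by μ_θ (4 steps, strictly decreasing):
  μ^(1)=15; μ^(2)=11; μ^(3)=-7; μ^(4)=-17

((1, 0, 0, 0); (0, 0, 3, 0); (0, 0, 1, 1); (0, 2, 0, 0))


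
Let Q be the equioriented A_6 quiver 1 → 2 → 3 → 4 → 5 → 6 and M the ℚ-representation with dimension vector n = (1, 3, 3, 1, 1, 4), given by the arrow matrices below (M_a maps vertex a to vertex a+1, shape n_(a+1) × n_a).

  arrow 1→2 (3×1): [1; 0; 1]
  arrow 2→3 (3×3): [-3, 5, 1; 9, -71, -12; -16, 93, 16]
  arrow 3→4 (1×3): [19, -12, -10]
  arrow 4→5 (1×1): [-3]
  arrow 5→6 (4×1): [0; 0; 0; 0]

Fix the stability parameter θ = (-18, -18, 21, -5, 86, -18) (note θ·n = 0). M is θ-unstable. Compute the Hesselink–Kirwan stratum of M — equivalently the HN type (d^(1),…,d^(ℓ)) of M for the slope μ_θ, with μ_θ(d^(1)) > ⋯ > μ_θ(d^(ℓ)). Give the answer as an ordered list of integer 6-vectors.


Barcode: M ≅ I[1,5], I[2,3]^2, I[6,6]^4. HN layers by μ_θ (4 steps, strictly decreasing):
  μ^(1)=86; μ^(2)=21; μ^(3)=8; μ^(4)=-18

((0, 0, 0, 0, 1, 0); (0, 0, 2, 0, 0, 0); (0, 0, 1, 1, 0, 0); (1, 3, 0, 0, 0, 4))


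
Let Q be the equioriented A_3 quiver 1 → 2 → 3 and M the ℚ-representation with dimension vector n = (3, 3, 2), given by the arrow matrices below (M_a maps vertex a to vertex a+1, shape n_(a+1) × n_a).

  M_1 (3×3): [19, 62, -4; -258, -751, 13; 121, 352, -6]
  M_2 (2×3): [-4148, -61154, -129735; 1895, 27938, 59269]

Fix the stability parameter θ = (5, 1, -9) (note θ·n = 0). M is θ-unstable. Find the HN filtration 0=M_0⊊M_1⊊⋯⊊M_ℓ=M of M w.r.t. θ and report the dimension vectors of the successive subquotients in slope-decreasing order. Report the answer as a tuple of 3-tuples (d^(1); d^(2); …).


Via rank(M_{q-1}∘⋯∘M_p): M ≅ I[1,1], I[1,2], I[1,3], I[2,3].
μ_θ-semistable layers: μ^(1)=5; μ^(2)=3; μ^(3)=-1; μ^(4)=-4

((1, 0, 0); (1, 1, 0); (1, 1, 1); (0, 1, 1))


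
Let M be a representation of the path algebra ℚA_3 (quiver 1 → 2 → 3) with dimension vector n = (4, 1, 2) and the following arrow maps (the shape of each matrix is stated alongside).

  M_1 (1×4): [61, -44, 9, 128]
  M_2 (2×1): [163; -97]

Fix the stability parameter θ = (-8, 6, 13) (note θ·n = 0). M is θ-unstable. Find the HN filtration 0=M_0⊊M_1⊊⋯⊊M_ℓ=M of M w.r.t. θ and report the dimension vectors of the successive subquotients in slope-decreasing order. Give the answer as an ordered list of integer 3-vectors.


Via rank(M_{q-1}∘⋯∘M_p): M ≅ I[1,1]^3, I[1,3], I[3,3].
μ_θ-semistable layers: μ^(1)=13; μ^(2)=6; μ^(3)=-8

((0, 0, 2); (0, 1, 0); (4, 0, 0))


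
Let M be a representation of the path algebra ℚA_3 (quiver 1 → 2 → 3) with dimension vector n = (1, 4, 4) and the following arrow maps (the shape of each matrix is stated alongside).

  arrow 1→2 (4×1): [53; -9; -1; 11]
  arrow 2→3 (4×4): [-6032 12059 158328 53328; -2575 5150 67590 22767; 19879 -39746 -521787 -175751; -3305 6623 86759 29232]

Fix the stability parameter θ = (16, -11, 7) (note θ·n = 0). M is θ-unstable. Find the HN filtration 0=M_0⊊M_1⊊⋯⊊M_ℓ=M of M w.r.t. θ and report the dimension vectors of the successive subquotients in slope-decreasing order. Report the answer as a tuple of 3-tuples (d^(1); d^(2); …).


Barcode: M ≅ I[1,3], I[2,3]^3. HN layers by μ_θ (3 steps, strictly decreasing):
  μ^(1)=7; μ^(2)=5/2; μ^(3)=-11

((0, 0, 4); (1, 1, 0); (0, 3, 0))


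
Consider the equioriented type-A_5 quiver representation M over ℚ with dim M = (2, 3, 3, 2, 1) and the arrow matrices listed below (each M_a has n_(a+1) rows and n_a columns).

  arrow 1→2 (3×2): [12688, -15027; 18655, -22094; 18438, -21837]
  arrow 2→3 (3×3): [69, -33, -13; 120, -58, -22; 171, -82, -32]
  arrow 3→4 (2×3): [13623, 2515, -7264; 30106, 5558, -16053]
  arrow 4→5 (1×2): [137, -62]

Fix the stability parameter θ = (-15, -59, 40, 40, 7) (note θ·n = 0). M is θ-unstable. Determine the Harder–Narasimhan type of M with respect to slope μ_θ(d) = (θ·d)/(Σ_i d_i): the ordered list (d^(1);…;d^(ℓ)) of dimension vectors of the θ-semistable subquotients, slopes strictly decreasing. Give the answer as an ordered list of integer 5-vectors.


Via rank(M_{q-1}∘⋯∘M_p): M ≅ I[1,4], I[1,5], I[2,2], I[3,3].
μ_θ-semistable layers: μ^(1)=40; μ^(2)=29; μ^(3)=-37; μ^(4)=-59

((0, 0, 2, 1, 0); (0, 0, 1, 1, 1); (2, 2, 0, 0, 0); (0, 1, 0, 0, 0))


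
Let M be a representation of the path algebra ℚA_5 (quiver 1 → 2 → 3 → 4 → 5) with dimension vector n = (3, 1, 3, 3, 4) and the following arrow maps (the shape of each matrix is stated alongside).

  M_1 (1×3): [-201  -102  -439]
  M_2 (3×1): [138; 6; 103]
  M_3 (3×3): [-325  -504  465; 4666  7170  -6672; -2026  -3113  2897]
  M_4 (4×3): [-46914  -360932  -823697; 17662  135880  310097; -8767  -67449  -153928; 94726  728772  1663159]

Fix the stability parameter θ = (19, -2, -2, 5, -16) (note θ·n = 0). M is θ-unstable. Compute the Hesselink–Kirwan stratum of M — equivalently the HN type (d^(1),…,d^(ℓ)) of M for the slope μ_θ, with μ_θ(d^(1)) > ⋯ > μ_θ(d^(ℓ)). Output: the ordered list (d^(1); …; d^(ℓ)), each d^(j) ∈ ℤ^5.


Via rank(M_{q-1}∘⋯∘M_p): M ≅ I[1,1]^2, I[1,5], I[3,3], I[3,5], I[4,4], I[5,5]^2.
μ_θ-semistable layers: μ^(1)=19; μ^(2)=5; μ^(3)=4/5; μ^(4)=-2; μ^(5)=-13/3; μ^(6)=-16

((2, 0, 0, 0, 0); (0, 0, 0, 1, 0); (1, 1, 1, 1, 1); (0, 0, 1, 0, 0); (0, 0, 1, 1, 1); (0, 0, 0, 0, 2))


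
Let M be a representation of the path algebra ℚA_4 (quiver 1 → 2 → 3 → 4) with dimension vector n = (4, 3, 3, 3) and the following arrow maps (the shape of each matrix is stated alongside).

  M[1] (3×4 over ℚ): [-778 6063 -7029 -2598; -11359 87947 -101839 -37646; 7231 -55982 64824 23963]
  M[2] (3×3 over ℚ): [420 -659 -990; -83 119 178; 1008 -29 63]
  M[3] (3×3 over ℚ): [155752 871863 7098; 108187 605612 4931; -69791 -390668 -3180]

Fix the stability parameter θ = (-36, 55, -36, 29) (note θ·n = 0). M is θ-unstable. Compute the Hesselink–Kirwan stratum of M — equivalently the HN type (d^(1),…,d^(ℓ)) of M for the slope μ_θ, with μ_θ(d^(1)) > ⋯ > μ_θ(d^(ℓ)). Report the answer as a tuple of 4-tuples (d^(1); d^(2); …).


Barcode: M ≅ I[1,1], I[1,4]^3. HN layers by μ_θ (3 steps, strictly decreasing):
  μ^(1)=29; μ^(2)=19/2; μ^(3)=-36

((0, 0, 0, 3); (0, 3, 3, 0); (4, 0, 0, 0))


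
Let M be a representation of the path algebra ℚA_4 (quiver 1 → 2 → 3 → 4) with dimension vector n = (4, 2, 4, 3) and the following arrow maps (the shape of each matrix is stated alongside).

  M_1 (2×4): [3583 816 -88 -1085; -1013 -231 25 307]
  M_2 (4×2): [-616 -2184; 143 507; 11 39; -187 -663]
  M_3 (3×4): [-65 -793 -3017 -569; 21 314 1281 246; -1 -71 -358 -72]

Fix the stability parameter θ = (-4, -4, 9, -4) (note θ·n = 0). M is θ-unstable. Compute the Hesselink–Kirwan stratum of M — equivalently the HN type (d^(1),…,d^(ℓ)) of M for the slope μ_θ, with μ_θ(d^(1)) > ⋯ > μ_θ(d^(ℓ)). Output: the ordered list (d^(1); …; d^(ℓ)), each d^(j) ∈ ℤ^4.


Barcode: M ≅ I[1,1]^2, I[1,2], I[1,4], I[3,3], I[3,4]^2. HN layers by μ_θ (3 steps, strictly decreasing):
  μ^(1)=9; μ^(2)=5/2; μ^(3)=-4

((0, 0, 1, 0); (0, 0, 3, 3); (4, 2, 0, 0))


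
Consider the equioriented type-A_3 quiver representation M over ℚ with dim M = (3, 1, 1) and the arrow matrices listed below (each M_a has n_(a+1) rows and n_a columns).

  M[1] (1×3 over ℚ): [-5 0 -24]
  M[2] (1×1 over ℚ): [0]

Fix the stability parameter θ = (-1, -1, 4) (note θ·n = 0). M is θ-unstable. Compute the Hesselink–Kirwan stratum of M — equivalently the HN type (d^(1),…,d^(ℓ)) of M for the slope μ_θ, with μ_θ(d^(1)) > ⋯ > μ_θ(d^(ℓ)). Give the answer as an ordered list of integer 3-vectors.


Barcode: M ≅ I[1,1]^2, I[1,2], I[3,3]. HN layers by μ_θ (2 steps, strictly decreasing):
  μ^(1)=4; μ^(2)=-1

((0, 0, 1); (3, 1, 0))


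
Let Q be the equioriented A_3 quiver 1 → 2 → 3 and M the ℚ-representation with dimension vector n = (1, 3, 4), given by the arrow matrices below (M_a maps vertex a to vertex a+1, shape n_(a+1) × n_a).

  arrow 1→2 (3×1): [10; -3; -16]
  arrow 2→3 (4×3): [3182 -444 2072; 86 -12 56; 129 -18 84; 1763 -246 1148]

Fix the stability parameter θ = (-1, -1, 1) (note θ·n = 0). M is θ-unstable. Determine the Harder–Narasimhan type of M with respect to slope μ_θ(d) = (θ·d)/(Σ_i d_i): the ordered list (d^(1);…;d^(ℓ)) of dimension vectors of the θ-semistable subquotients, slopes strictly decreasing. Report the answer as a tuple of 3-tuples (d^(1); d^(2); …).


Barcode: M ≅ I[1,2], I[2,2], I[2,3], I[3,3]^3. HN layers by μ_θ (2 steps, strictly decreasing):
  μ^(1)=1; μ^(2)=-1

((0, 0, 4); (1, 3, 0))


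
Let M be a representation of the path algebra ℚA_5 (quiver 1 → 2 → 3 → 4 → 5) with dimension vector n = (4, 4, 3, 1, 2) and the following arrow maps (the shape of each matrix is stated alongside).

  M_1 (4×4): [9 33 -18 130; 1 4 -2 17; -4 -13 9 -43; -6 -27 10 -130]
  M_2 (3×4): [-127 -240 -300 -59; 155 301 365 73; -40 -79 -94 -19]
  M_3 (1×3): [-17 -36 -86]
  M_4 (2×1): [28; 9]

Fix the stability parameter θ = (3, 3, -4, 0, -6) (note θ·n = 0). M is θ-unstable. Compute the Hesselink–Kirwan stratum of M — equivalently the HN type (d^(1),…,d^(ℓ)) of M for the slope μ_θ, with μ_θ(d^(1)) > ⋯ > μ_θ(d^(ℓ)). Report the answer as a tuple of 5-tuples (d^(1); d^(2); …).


Via rank(M_{q-1}∘⋯∘M_p): M ≅ I[1,2], I[1,3]^2, I[1,5], I[5,5].
μ_θ-semistable layers: μ^(1)=3; μ^(2)=2/3; μ^(3)=-4/5; μ^(4)=-6

((1, 1, 0, 0, 0); (2, 2, 2, 0, 0); (1, 1, 1, 1, 1); (0, 0, 0, 0, 1))


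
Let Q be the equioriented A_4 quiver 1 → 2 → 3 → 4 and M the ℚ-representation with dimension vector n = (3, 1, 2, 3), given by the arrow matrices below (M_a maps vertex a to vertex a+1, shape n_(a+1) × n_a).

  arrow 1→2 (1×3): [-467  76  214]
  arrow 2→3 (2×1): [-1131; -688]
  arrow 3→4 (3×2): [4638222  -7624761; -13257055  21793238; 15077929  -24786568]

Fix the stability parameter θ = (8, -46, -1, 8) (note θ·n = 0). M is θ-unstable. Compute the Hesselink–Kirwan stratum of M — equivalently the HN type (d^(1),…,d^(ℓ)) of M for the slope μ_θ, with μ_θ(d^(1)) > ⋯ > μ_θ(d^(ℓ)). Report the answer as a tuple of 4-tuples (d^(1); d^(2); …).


Barcode: M ≅ I[1,1]^2, I[1,4], I[3,4], I[4,4]. HN layers by μ_θ (3 steps, strictly decreasing):
  μ^(1)=8; μ^(2)=-1; μ^(3)=-19

((2, 0, 0, 3); (0, 0, 2, 0); (1, 1, 0, 0))


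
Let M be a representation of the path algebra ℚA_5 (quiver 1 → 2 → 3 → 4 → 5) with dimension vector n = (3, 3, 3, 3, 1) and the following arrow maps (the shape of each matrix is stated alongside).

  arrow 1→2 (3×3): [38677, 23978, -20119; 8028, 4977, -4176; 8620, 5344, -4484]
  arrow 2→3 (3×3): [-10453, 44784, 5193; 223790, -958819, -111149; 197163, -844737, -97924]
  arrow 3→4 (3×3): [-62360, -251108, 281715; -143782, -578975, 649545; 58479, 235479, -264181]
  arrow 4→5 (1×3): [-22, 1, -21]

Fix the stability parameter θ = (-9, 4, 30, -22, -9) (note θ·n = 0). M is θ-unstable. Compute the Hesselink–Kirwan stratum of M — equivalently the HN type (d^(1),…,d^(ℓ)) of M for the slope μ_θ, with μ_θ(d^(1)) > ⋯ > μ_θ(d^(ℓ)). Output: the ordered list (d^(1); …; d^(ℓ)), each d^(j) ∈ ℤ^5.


Barcode: M ≅ I[1,1], I[1,4], I[1,5], I[2,4]. HN layers by μ_θ (3 steps, strictly decreasing):
  μ^(1)=4; μ^(2)=3/4; μ^(3)=-9

((0, 2, 2, 2, 0); (0, 1, 1, 1, 1); (3, 0, 0, 0, 0))


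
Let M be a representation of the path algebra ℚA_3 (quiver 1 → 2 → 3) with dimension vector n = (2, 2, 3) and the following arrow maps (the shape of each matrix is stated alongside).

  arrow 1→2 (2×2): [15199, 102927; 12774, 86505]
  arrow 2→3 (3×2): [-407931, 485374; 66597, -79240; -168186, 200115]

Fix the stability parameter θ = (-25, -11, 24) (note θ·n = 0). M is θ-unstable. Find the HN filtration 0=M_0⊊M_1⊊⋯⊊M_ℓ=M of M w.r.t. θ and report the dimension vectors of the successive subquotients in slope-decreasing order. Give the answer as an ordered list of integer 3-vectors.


Barcode: M ≅ I[1,3]^2, I[3,3]. HN layers by μ_θ (3 steps, strictly decreasing):
  μ^(1)=24; μ^(2)=-11; μ^(3)=-25

((0, 0, 3); (0, 2, 0); (2, 0, 0))


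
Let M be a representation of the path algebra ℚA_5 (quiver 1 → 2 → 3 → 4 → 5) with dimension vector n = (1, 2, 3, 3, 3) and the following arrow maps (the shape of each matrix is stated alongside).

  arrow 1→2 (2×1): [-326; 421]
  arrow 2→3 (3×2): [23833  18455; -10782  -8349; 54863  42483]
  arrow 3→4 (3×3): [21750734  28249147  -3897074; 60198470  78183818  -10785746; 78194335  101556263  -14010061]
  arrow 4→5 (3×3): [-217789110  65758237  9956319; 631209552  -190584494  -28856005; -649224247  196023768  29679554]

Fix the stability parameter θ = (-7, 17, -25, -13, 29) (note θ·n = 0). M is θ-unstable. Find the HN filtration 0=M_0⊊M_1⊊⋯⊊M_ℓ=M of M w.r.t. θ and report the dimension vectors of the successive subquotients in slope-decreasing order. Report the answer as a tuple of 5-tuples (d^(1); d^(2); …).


Barcode: M ≅ I[1,5], I[2,3], I[3,5], I[4,5]. HN layers by μ_θ (5 steps, strictly decreasing):
  μ^(1)=29; μ^(2)=-4; μ^(3)=-7; μ^(4)=-13; μ^(5)=-25

((0, 0, 0, 0, 3); (0, 1, 1, 0, 0); (1, 1, 1, 1, 0); (0, 0, 0, 2, 0); (0, 0, 1, 0, 0))


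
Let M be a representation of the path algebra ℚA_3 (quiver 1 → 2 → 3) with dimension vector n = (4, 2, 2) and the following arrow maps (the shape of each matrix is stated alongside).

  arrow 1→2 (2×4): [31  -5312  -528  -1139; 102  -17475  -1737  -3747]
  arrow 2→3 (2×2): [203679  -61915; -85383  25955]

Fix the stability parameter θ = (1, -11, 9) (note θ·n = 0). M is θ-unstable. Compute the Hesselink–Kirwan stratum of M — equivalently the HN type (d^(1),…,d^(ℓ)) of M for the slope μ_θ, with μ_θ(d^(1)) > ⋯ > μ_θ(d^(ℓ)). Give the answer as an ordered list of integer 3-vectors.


Barcode: M ≅ I[1,1]^2, I[1,2], I[1,3], I[3,3]. HN layers by μ_θ (3 steps, strictly decreasing):
  μ^(1)=9; μ^(2)=1; μ^(3)=-5

((0, 0, 2); (2, 0, 0); (2, 2, 0))


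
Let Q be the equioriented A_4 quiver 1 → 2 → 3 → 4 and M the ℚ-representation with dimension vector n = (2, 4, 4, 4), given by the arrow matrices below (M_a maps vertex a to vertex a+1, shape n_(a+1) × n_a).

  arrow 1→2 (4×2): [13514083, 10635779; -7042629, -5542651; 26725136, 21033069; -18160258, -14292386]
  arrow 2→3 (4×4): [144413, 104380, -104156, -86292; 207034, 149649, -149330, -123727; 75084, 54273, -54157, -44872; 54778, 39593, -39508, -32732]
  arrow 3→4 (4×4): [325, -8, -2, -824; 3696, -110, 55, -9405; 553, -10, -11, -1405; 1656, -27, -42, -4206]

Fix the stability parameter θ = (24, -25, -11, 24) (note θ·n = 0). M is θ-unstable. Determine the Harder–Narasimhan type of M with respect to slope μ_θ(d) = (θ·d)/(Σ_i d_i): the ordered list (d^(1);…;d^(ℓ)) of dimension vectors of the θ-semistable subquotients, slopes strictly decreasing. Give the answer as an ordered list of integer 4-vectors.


Interval decomposition of M: I[1,4]^2, I[2,3], I[2,4], I[4,4].
HN type (ℓ=4): μ^(1)=24; μ^(2)=-4; μ^(3)=-11; μ^(4)=-25

((0, 0, 0, 4); (2, 2, 2, 0); (0, 0, 2, 0); (0, 2, 0, 0))


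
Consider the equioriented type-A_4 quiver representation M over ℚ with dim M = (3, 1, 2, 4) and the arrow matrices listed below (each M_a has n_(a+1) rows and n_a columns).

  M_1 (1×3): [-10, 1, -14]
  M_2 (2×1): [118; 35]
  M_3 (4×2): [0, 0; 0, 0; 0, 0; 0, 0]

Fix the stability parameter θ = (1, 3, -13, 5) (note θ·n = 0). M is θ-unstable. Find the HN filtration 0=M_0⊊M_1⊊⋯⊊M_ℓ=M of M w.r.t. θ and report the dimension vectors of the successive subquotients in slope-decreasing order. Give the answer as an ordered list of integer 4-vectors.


Via rank(M_{q-1}∘⋯∘M_p): M ≅ I[1,1]^2, I[1,3], I[3,3], I[4,4]^4.
μ_θ-semistable layers: μ^(1)=5; μ^(2)=1; μ^(3)=-3; μ^(4)=-13

((0, 0, 0, 4); (2, 0, 0, 0); (1, 1, 1, 0); (0, 0, 1, 0))


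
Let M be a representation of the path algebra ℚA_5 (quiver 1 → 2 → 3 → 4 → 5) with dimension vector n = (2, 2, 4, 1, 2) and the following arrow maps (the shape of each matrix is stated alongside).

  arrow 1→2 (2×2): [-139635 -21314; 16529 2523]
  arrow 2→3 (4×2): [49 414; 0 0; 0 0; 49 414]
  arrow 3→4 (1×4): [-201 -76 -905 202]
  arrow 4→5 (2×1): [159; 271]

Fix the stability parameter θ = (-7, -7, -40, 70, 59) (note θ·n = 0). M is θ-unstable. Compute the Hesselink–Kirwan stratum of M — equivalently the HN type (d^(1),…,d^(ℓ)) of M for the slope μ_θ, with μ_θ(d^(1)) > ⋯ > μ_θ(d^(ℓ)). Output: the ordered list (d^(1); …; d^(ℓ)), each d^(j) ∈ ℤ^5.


Barcode: M ≅ I[1,2], I[1,5], I[3,3]^3, I[5,5]. HN layers by μ_θ (5 steps, strictly decreasing):
  μ^(1)=129/2; μ^(2)=59; μ^(3)=-7; μ^(4)=-18; μ^(5)=-40

((0, 0, 0, 1, 1); (0, 0, 0, 0, 1); (1, 1, 0, 0, 0); (1, 1, 1, 0, 0); (0, 0, 3, 0, 0))


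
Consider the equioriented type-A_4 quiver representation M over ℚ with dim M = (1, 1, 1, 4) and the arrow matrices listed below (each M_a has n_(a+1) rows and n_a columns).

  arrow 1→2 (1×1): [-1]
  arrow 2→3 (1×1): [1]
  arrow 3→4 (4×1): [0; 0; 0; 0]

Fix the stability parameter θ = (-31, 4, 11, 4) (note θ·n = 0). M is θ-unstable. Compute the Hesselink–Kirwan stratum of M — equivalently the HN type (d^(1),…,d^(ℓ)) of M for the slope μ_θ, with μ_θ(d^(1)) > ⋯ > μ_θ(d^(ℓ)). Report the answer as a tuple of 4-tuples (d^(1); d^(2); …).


Via rank(M_{q-1}∘⋯∘M_p): M ≅ I[1,3], I[4,4]^4.
μ_θ-semistable layers: μ^(1)=11; μ^(2)=4; μ^(3)=-31

((0, 0, 1, 0); (0, 1, 0, 4); (1, 0, 0, 0))


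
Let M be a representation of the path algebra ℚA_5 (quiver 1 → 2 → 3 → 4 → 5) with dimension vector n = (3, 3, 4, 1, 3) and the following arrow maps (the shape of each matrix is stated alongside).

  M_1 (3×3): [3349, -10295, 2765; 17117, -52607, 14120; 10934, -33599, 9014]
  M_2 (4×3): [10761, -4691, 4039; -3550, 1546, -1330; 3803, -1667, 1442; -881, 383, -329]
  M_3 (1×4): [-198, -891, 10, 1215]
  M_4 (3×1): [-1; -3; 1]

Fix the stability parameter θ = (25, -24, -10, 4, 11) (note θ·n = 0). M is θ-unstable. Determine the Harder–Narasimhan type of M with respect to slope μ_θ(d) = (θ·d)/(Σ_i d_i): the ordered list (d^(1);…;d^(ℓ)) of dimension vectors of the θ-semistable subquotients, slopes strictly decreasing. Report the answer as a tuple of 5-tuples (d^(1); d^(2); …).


Barcode: M ≅ I[1,2], I[1,3], I[1,5], I[3,3]^2, I[5,5]^2. HN layers by μ_θ (5 steps, strictly decreasing):
  μ^(1)=11; μ^(2)=4; μ^(3)=1/2; μ^(4)=-3; μ^(5)=-10

((0, 0, 0, 0, 3); (0, 0, 0, 1, 0); (1, 1, 0, 0, 0); (2, 2, 2, 0, 0); (0, 0, 2, 0, 0))


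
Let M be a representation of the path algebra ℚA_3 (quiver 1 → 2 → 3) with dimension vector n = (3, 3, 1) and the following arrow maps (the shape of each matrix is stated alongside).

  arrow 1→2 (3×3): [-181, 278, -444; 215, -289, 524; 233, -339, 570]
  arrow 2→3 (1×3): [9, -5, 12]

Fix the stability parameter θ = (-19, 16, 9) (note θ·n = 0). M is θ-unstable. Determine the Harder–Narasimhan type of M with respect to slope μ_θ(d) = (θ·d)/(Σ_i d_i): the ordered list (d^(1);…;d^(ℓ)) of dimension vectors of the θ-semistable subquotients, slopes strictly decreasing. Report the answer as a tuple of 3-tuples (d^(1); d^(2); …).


Barcode: M ≅ I[1,2]^2, I[1,3]. HN layers by μ_θ (3 steps, strictly decreasing):
  μ^(1)=16; μ^(2)=25/2; μ^(3)=-19

((0, 2, 0); (0, 1, 1); (3, 0, 0))


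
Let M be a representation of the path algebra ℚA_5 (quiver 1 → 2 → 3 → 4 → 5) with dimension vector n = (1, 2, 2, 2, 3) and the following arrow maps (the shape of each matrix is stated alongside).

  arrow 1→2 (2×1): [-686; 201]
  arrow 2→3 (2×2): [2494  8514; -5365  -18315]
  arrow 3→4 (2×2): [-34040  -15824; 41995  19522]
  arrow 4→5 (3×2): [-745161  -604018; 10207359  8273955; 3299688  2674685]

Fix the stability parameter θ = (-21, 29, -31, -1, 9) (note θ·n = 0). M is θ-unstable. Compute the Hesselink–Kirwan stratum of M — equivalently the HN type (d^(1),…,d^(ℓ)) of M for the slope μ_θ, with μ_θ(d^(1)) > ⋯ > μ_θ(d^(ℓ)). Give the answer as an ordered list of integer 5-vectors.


Barcode: M ≅ I[1,3], I[2,2], I[3,5], I[4,5], I[5,5]. HN layers by μ_θ (5 steps, strictly decreasing):
  μ^(1)=29; μ^(2)=9; μ^(3)=-1; μ^(4)=-21; μ^(5)=-31

((0, 1, 0, 0, 0); (0, 0, 0, 0, 3); (0, 1, 1, 2, 0); (1, 0, 0, 0, 0); (0, 0, 1, 0, 0))


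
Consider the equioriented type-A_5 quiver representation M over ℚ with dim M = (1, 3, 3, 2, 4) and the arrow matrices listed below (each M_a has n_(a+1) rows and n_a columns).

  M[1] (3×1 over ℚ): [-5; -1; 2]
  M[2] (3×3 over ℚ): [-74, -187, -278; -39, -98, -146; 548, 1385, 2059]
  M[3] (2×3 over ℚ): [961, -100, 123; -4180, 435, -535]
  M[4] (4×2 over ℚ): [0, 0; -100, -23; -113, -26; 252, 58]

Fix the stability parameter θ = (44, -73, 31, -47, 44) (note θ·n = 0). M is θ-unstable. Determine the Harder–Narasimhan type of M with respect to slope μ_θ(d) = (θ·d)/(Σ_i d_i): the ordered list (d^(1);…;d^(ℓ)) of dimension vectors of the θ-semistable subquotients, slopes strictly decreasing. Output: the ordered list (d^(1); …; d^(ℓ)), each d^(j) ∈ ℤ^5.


Interval decomposition of M: I[1,3], I[2,5]^2, I[5,5]^2.
HN type (ℓ=5): μ^(1)=44; μ^(2)=31; μ^(3)=-8; μ^(4)=-29/2; μ^(5)=-73

((0, 0, 0, 0, 4); (0, 0, 1, 0, 0); (0, 0, 2, 2, 0); (1, 1, 0, 0, 0); (0, 2, 0, 0, 0))


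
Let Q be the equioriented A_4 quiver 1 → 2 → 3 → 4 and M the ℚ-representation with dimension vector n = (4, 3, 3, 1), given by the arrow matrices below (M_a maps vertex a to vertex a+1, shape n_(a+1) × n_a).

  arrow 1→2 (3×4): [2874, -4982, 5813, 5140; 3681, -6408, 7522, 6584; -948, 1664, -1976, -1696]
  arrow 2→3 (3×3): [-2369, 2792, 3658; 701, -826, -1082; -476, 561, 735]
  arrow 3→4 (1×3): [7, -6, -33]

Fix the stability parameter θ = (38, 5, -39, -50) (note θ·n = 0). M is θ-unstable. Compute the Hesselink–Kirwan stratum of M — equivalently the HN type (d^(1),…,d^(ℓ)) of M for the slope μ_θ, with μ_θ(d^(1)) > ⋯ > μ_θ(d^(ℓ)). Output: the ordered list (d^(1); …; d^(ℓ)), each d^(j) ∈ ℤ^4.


Barcode: M ≅ I[1,1]^2, I[1,3], I[1,4], I[2,3]. HN layers by μ_θ (4 steps, strictly decreasing):
  μ^(1)=38; μ^(2)=4/3; μ^(3)=-23/2; μ^(4)=-17

((2, 0, 0, 0); (1, 1, 1, 0); (1, 1, 1, 1); (0, 1, 1, 0))


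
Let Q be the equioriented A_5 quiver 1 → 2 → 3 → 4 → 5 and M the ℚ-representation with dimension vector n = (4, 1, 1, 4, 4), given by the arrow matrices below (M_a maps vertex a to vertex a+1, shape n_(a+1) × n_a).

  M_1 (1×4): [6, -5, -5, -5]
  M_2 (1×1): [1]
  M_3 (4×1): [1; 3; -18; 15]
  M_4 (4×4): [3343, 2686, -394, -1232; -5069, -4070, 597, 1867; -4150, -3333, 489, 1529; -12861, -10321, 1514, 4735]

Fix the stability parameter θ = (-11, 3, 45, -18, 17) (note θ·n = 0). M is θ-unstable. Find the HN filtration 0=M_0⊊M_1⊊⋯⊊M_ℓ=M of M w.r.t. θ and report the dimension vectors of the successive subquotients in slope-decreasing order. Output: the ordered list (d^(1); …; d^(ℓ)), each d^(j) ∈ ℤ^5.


Interval decomposition of M: I[1,1]^3, I[1,5], I[4,5]^3.
HN type (ℓ=5): μ^(1)=17; μ^(2)=27/2; μ^(3)=3; μ^(4)=-11; μ^(5)=-18

((0, 0, 0, 0, 4); (0, 0, 1, 1, 0); (0, 1, 0, 0, 0); (4, 0, 0, 0, 0); (0, 0, 0, 3, 0))


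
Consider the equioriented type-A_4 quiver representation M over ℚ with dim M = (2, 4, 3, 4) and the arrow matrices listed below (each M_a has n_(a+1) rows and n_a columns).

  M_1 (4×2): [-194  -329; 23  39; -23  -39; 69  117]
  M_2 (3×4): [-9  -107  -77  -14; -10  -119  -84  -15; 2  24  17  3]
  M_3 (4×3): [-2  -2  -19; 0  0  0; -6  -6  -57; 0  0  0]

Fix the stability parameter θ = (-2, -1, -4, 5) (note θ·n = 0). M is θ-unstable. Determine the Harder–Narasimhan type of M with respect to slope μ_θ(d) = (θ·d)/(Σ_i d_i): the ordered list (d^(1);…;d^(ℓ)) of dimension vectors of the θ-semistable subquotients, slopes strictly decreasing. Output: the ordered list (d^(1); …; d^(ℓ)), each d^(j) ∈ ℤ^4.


Barcode: M ≅ I[1,2], I[1,3], I[2,3], I[2,4], I[4,4]^3. HN layers by μ_θ (5 steps, strictly decreasing):
  μ^(1)=5; μ^(2)=-1; μ^(3)=-2; μ^(4)=-7/3; μ^(5)=-5/2

((0, 0, 0, 4); (0, 1, 0, 0); (1, 0, 0, 0); (1, 1, 1, 0); (0, 2, 2, 0))


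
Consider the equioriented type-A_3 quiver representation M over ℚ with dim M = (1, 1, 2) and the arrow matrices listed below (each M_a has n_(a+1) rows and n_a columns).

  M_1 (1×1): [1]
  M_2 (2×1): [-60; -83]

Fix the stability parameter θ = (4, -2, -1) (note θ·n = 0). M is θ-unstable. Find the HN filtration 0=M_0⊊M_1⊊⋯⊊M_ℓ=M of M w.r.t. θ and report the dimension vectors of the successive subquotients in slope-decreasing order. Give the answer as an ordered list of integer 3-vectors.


Via rank(M_{q-1}∘⋯∘M_p): M ≅ I[1,3], I[3,3].
μ_θ-semistable layers: μ^(1)=1/3; μ^(2)=-1

((1, 1, 1); (0, 0, 1))


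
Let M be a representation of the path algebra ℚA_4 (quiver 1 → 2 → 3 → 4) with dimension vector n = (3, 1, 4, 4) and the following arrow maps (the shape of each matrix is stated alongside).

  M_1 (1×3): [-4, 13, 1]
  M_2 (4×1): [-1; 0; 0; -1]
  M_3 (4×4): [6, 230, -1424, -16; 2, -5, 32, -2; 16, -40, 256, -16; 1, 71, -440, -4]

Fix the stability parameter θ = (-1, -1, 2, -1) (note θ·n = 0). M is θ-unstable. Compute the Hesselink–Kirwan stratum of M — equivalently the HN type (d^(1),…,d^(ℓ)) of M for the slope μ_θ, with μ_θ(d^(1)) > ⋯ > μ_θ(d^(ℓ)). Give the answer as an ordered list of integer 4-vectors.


Via rank(M_{q-1}∘⋯∘M_p): M ≅ I[1,1]^2, I[1,4], I[3,3]^2, I[3,4], I[4,4]^2.
μ_θ-semistable layers: μ^(1)=2; μ^(2)=1/2; μ^(3)=-1

((0, 0, 2, 0); (0, 0, 2, 2); (3, 1, 0, 2))


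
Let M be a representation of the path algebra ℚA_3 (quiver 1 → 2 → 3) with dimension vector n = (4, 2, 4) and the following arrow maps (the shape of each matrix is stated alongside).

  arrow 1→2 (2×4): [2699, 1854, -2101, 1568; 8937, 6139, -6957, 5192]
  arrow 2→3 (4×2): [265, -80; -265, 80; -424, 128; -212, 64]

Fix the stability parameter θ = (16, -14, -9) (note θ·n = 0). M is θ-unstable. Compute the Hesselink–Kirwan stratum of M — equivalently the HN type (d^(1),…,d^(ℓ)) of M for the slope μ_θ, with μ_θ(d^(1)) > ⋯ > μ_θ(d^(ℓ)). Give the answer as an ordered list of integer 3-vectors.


Interval decomposition of M: I[1,1]^2, I[1,2], I[1,3], I[3,3]^3.
HN type (ℓ=4): μ^(1)=16; μ^(2)=1; μ^(3)=-7/3; μ^(4)=-9

((2, 0, 0); (1, 1, 0); (1, 1, 1); (0, 0, 3))


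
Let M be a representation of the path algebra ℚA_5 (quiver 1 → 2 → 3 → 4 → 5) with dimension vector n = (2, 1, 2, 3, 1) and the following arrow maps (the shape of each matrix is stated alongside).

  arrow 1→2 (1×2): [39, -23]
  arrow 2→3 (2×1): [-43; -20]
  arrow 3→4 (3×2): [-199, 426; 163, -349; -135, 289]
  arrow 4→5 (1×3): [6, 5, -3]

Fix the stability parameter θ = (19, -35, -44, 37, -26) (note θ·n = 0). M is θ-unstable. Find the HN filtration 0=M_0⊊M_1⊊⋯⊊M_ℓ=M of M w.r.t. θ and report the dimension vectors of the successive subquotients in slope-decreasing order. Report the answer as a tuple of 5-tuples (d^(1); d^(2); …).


Via rank(M_{q-1}∘⋯∘M_p): M ≅ I[1,1], I[1,5], I[3,4], I[4,4].
μ_θ-semistable layers: μ^(1)=37; μ^(2)=19; μ^(3)=11/2; μ^(4)=-20; μ^(5)=-44

((0, 0, 0, 2, 0); (1, 0, 0, 0, 0); (0, 0, 0, 1, 1); (1, 1, 1, 0, 0); (0, 0, 1, 0, 0))
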